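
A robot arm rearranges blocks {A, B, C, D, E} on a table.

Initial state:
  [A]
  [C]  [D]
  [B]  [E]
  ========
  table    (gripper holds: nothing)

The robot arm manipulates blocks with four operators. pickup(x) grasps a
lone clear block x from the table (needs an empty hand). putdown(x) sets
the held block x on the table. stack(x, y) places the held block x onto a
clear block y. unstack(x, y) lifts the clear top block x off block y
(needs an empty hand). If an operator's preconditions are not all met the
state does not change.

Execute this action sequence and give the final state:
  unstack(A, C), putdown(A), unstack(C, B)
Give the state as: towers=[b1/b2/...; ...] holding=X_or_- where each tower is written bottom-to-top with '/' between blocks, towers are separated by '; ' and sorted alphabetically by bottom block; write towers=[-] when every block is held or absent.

towers=[A; B; E/D] holding=C

step 1 (unstack(A, C)): towers=[B/C; E/D] holding=A
step 2 (putdown(A)): towers=[A; B/C; E/D] holding=-
step 3 (unstack(C, B)): towers=[A; B; E/D] holding=C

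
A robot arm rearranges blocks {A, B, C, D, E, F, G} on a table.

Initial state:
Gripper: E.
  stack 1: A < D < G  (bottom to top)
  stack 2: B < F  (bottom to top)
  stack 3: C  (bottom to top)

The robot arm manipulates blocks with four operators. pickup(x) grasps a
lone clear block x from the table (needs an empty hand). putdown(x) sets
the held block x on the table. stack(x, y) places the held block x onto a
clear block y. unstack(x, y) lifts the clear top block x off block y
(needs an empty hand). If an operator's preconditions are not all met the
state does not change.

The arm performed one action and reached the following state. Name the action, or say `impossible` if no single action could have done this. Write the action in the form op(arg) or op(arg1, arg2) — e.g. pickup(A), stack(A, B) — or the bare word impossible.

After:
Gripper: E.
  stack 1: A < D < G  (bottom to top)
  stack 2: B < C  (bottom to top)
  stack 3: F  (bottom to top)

target: towers=[A/D/G; B/C; F] holding=E
        putdown(E) → towers=[A/D/G; B/F; C; E] holding=-
       stack(E, F) → towers=[A/D/G; B/F/E; C] holding=-
       stack(E, G) → towers=[A/D/G/E; B/F; C] holding=-
       stack(E, C) → towers=[A/D/G; B/F; C/E] holding=-
none of the 4 applicable actions match → impossible

impossible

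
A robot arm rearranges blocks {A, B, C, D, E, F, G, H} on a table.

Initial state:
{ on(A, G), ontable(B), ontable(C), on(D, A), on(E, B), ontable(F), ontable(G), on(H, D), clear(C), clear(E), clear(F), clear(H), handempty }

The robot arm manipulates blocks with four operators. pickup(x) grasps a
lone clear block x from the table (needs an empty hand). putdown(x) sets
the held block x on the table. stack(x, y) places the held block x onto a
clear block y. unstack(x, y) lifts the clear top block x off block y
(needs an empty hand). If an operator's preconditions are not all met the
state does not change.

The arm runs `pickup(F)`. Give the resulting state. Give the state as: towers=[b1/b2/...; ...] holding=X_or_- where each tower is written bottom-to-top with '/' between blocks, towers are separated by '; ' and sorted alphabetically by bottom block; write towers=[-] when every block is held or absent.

towers=[B/E; C; G/A/D/H] holding=F

before: towers=[B/E; C; F; G/A/D/H] holding=-
pre[pickup(F)]: clear(F) yes, ontable(F) yes, handempty yes
all met → apply pickup(F)
after:  towers=[B/E; C; G/A/D/H] holding=F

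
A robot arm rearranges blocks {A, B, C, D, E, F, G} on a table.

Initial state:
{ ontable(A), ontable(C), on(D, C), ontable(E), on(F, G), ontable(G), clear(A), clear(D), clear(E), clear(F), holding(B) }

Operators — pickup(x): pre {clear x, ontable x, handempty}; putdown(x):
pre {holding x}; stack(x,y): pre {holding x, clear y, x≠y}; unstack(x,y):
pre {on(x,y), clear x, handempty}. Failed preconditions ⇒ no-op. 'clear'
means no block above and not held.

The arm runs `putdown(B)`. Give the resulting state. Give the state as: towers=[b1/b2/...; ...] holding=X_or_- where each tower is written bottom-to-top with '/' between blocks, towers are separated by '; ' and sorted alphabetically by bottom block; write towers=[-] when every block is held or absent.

towers=[A; B; C/D; E; G/F] holding=-

before: towers=[A; C/D; E; G/F] holding=B
pre[putdown(B)]: holding(B) ok
all met → apply putdown(B)
after:  towers=[A; B; C/D; E; G/F] holding=-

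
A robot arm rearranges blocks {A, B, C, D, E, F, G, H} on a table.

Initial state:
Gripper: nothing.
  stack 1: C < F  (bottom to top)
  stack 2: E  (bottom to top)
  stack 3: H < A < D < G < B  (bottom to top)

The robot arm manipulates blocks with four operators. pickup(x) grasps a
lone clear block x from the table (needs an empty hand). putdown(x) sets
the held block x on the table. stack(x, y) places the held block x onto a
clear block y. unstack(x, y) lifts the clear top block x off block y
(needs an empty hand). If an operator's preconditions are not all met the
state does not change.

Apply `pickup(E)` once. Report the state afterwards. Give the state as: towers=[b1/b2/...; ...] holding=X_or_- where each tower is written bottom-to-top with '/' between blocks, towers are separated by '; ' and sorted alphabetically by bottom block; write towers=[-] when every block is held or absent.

before: towers=[C/F; E; H/A/D/G/B] holding=-
pre[pickup(E)]: clear(E) ✓, ontable(E) ✓, handempty ✓
all met → apply pickup(E)
after:  towers=[C/F; H/A/D/G/B] holding=E

towers=[C/F; H/A/D/G/B] holding=E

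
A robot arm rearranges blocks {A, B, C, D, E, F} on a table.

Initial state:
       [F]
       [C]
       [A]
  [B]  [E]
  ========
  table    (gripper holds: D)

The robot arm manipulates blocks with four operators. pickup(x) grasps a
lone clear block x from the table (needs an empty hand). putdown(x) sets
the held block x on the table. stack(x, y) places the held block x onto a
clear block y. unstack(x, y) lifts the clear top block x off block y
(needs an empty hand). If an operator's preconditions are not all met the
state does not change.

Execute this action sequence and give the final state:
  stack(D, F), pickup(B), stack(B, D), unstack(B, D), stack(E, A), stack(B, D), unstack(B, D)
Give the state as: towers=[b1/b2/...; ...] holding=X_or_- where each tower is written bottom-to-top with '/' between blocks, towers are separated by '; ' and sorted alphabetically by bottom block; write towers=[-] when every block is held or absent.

step 1 (stack(D, F)): towers=[B; E/A/C/F/D] holding=-
step 2 (pickup(B)): towers=[E/A/C/F/D] holding=B
step 3 (stack(B, D)): towers=[E/A/C/F/D/B] holding=-
step 4 (unstack(B, D)): towers=[E/A/C/F/D] holding=B
step 5 (stack(E, A)) [no-op]: towers=[E/A/C/F/D] holding=B
step 6 (stack(B, D)): towers=[E/A/C/F/D/B] holding=-
step 7 (unstack(B, D)): towers=[E/A/C/F/D] holding=B

towers=[E/A/C/F/D] holding=B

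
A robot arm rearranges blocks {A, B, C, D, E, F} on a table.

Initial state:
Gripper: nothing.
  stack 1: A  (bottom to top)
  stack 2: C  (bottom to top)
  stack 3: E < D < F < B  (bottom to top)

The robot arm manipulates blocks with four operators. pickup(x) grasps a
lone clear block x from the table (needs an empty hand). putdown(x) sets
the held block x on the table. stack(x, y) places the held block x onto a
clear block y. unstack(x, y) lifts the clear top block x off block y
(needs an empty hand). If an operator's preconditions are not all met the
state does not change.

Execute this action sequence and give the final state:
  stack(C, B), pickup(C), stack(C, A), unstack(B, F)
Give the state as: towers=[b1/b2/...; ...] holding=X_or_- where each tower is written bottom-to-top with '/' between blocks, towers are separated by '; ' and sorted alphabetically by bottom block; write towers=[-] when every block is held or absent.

towers=[A/C; E/D/F] holding=B

step 1 (stack(C, B)) [no-op]: towers=[A; C; E/D/F/B] holding=-
step 2 (pickup(C)): towers=[A; E/D/F/B] holding=C
step 3 (stack(C, A)): towers=[A/C; E/D/F/B] holding=-
step 4 (unstack(B, F)): towers=[A/C; E/D/F] holding=B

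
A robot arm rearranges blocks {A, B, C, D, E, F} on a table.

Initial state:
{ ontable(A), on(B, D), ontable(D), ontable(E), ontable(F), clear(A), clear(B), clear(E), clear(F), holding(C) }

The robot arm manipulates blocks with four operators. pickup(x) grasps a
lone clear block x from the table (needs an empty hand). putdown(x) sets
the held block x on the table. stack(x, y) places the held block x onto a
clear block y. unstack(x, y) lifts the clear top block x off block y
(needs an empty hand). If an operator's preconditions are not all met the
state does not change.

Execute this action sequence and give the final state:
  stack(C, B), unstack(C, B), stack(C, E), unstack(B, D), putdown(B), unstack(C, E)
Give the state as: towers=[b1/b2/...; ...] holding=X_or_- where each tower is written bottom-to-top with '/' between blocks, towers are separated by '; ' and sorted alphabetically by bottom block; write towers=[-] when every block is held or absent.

towers=[A; B; D; E; F] holding=C

step 1 (stack(C, B)): towers=[A; D/B/C; E; F] holding=-
step 2 (unstack(C, B)): towers=[A; D/B; E; F] holding=C
step 3 (stack(C, E)): towers=[A; D/B; E/C; F] holding=-
step 4 (unstack(B, D)): towers=[A; D; E/C; F] holding=B
step 5 (putdown(B)): towers=[A; B; D; E/C; F] holding=-
step 6 (unstack(C, E)): towers=[A; B; D; E; F] holding=C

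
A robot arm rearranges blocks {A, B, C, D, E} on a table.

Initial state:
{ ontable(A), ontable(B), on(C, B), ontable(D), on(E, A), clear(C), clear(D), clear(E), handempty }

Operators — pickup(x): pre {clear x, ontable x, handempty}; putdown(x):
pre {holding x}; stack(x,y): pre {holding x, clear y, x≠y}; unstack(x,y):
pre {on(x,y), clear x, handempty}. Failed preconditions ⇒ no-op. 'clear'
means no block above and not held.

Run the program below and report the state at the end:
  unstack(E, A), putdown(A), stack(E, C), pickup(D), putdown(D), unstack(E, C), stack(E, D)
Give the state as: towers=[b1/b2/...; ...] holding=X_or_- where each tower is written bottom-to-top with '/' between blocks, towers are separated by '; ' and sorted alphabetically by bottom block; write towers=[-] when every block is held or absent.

towers=[A; B/C; D/E] holding=-

step 1 (unstack(E, A)): towers=[A; B/C; D] holding=E
step 2 (putdown(A)) [no-op]: towers=[A; B/C; D] holding=E
step 3 (stack(E, C)): towers=[A; B/C/E; D] holding=-
step 4 (pickup(D)): towers=[A; B/C/E] holding=D
step 5 (putdown(D)): towers=[A; B/C/E; D] holding=-
step 6 (unstack(E, C)): towers=[A; B/C; D] holding=E
step 7 (stack(E, D)): towers=[A; B/C; D/E] holding=-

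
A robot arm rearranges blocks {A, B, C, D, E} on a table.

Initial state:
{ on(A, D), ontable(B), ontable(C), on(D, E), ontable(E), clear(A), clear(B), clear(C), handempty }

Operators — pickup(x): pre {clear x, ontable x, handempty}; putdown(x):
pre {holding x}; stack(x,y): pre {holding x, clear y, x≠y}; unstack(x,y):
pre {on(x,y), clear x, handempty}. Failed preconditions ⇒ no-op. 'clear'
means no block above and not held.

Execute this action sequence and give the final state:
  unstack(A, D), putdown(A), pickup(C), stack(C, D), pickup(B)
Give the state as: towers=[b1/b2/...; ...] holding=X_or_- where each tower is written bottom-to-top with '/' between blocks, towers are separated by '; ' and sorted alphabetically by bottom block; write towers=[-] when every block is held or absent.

step 1 (unstack(A, D)): towers=[B; C; E/D] holding=A
step 2 (putdown(A)): towers=[A; B; C; E/D] holding=-
step 3 (pickup(C)): towers=[A; B; E/D] holding=C
step 4 (stack(C, D)): towers=[A; B; E/D/C] holding=-
step 5 (pickup(B)): towers=[A; E/D/C] holding=B

towers=[A; E/D/C] holding=B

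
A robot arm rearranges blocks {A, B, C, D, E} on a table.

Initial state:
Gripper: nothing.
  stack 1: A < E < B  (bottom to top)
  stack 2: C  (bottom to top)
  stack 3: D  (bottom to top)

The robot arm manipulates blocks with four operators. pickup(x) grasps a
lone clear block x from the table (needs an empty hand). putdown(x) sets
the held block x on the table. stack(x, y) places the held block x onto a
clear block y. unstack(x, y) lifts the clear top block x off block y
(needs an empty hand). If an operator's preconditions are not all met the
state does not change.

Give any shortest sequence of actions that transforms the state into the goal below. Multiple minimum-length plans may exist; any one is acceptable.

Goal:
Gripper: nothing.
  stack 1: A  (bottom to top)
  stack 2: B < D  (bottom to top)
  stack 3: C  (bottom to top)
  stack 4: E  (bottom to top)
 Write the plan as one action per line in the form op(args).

step 1 (unstack(B, E)): towers=[A/E; C; D] holding=B
step 2 (putdown(B)): towers=[A/E; B; C; D] holding=-
step 3 (pickup(D)): towers=[A/E; B; C] holding=D
step 4 (stack(D, B)): towers=[A/E; B/D; C] holding=-
step 5 (unstack(E, A)): towers=[A; B/D; C] holding=E
step 6 (putdown(E)): towers=[A; B/D; C; E] holding=-
goal check: towers=[A; B/D; C; E] holding=- — reached (length 6, optimal by BFS)

unstack(B, E)
putdown(B)
pickup(D)
stack(D, B)
unstack(E, A)
putdown(E)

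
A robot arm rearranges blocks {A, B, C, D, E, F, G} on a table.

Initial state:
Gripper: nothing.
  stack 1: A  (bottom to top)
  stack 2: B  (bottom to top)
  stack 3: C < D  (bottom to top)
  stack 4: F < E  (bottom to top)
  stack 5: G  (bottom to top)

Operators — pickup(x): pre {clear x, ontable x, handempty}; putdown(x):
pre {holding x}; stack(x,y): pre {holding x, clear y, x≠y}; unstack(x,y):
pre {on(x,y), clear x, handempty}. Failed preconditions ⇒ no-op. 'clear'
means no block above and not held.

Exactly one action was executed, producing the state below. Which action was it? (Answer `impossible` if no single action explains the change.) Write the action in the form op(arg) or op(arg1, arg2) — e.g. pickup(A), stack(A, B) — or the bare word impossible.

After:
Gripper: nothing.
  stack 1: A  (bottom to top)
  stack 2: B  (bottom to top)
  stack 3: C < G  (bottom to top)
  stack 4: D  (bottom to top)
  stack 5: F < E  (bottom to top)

impossible

target: towers=[A; B; C/G; D; F/E] holding=-
         pickup(B) → towers=[A; C/D; F/E; G] holding=B
         pickup(G) → towers=[A; B; C/D; F/E] holding=G
     unstack(D, C) → towers=[A; B; C; F/E; G] holding=D
         pickup(A) → towers=[B; C/D; F/E; G] holding=A
     unstack(E, F) → towers=[A; B; C/D; F; G] holding=E
none of the 5 applicable actions match → impossible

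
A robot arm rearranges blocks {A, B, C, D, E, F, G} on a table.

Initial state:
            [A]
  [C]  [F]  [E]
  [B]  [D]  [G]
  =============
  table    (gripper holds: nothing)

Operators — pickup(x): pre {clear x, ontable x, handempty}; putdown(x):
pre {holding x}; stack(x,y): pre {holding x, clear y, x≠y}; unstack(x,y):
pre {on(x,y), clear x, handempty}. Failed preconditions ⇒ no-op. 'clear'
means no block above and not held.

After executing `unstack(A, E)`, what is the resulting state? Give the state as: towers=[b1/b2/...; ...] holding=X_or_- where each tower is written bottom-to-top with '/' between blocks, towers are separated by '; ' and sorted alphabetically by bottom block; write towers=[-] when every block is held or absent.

towers=[B/C; D/F; G/E] holding=A

before: towers=[B/C; D/F; G/E/A] holding=-
pre[unstack(A, E)]: on(A,E) ✓, clear(A) ✓, handempty ✓
all met → apply unstack(A, E)
after:  towers=[B/C; D/F; G/E] holding=A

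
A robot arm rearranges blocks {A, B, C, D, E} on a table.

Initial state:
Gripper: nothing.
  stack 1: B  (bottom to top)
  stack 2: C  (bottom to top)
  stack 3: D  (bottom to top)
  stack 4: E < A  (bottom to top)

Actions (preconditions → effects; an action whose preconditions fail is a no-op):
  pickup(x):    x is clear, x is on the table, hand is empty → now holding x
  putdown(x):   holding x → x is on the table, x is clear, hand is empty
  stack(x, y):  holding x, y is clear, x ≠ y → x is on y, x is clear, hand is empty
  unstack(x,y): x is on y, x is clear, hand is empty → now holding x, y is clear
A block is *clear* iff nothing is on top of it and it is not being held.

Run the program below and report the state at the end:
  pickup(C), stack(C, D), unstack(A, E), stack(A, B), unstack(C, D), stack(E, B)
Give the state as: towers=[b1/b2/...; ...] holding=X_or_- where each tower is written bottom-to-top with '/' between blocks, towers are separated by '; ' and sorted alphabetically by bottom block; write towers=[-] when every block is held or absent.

step 1 (pickup(C)): towers=[B; D; E/A] holding=C
step 2 (stack(C, D)): towers=[B; D/C; E/A] holding=-
step 3 (unstack(A, E)): towers=[B; D/C; E] holding=A
step 4 (stack(A, B)): towers=[B/A; D/C; E] holding=-
step 5 (unstack(C, D)): towers=[B/A; D; E] holding=C
step 6 (stack(E, B)) [no-op]: towers=[B/A; D; E] holding=C

towers=[B/A; D; E] holding=C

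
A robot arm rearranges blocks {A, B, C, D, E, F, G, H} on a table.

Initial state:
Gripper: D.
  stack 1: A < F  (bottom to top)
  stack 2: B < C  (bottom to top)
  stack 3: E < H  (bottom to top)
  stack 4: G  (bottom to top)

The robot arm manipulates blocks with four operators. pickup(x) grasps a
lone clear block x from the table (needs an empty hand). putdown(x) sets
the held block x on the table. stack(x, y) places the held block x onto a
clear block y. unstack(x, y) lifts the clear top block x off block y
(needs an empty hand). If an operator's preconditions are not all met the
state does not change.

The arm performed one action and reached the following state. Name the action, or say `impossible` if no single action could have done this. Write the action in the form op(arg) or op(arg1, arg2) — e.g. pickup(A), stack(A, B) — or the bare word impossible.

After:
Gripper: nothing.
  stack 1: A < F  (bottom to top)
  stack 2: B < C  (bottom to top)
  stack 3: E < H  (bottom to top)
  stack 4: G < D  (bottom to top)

target: towers=[A/F; B/C; E/H; G/D] holding=-
        putdown(D) → towers=[A/F; B/C; D; E/H; G] holding=-
       stack(D, G) → towers=[A/F; B/C; E/H; G/D] holding=-  ← match
       stack(D, H) → towers=[A/F; B/C; E/H/D; G] holding=-
       stack(D, F) → towers=[A/F/D; B/C; E/H; G] holding=-
       stack(D, C) → towers=[A/F; B/C/D; E/H; G] holding=-

stack(D, G)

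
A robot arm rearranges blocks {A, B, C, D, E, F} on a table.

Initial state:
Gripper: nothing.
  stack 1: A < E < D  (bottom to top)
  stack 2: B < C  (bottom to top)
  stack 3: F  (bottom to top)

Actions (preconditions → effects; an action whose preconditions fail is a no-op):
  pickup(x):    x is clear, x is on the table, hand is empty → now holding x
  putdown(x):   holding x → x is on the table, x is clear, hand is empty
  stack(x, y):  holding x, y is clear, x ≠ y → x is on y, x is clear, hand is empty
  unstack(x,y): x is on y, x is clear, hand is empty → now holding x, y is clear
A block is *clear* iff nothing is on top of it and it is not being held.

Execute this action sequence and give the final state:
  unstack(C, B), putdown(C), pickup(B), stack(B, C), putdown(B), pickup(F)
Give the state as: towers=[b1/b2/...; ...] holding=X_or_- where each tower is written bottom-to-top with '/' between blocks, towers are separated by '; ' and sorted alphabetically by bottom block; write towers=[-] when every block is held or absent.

towers=[A/E/D; C/B] holding=F

step 1 (unstack(C, B)): towers=[A/E/D; B; F] holding=C
step 2 (putdown(C)): towers=[A/E/D; B; C; F] holding=-
step 3 (pickup(B)): towers=[A/E/D; C; F] holding=B
step 4 (stack(B, C)): towers=[A/E/D; C/B; F] holding=-
step 5 (putdown(B)) [no-op]: towers=[A/E/D; C/B; F] holding=-
step 6 (pickup(F)): towers=[A/E/D; C/B] holding=F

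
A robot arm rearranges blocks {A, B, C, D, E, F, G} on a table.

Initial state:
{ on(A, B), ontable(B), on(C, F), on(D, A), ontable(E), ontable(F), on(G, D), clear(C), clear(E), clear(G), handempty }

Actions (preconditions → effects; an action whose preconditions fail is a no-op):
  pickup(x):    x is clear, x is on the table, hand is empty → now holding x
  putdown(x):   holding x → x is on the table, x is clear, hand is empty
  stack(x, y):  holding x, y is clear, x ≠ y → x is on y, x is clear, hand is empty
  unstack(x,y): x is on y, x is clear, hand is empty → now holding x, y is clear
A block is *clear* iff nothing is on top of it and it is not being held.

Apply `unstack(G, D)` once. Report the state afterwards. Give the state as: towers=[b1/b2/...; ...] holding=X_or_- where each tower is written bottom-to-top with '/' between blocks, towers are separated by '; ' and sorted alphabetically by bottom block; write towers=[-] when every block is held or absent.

before: towers=[B/A/D/G; E; F/C] holding=-
pre[unstack(G, D)]: on(G,D) ✓, clear(G) ✓, handempty ✓
all met → apply unstack(G, D)
after:  towers=[B/A/D; E; F/C] holding=G

towers=[B/A/D; E; F/C] holding=G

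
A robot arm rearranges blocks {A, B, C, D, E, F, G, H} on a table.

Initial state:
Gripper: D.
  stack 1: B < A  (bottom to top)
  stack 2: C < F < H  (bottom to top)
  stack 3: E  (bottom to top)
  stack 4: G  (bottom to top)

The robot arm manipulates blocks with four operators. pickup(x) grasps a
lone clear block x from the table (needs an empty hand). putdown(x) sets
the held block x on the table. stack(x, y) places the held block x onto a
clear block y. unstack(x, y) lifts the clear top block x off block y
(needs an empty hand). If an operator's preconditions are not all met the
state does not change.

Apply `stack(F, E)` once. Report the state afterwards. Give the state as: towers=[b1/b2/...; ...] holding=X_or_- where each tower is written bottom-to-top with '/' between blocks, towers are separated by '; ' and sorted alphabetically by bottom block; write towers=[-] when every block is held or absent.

towers=[B/A; C/F/H; E; G] holding=D

before: towers=[B/A; C/F/H; E; G] holding=D
pre[stack(F, E)]: holding(F) ✗, clear(E) ✓, F≠E ✓
holding(F) unmet → stack(F, E) is a no-op
after:  towers=[B/A; C/F/H; E; G] holding=D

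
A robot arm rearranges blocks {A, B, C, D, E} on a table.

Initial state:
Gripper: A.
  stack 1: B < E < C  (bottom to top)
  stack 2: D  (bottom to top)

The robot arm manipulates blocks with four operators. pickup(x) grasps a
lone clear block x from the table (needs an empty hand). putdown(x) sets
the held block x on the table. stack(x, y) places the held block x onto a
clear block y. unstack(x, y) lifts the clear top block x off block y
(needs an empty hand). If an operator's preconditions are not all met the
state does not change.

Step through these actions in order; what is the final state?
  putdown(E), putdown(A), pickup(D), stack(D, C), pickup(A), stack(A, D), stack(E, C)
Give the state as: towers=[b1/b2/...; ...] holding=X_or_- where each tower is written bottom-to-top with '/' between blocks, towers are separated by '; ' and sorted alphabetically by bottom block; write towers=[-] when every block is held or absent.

step 1 (putdown(E)) [no-op]: towers=[B/E/C; D] holding=A
step 2 (putdown(A)): towers=[A; B/E/C; D] holding=-
step 3 (pickup(D)): towers=[A; B/E/C] holding=D
step 4 (stack(D, C)): towers=[A; B/E/C/D] holding=-
step 5 (pickup(A)): towers=[B/E/C/D] holding=A
step 6 (stack(A, D)): towers=[B/E/C/D/A] holding=-
step 7 (stack(E, C)) [no-op]: towers=[B/E/C/D/A] holding=-

towers=[B/E/C/D/A] holding=-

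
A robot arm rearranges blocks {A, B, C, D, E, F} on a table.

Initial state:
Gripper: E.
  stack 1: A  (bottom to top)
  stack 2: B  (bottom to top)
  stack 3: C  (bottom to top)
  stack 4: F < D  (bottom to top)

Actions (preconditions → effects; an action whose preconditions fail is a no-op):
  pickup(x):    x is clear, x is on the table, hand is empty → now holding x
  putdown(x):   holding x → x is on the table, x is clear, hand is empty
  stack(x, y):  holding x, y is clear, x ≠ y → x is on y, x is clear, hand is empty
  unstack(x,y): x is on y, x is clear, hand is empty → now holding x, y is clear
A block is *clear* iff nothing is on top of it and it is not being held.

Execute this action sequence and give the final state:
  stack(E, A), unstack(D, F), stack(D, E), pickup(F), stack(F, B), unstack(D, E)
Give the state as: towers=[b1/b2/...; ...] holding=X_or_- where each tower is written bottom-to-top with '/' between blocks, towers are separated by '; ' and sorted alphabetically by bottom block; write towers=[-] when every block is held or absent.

towers=[A/E; B/F; C] holding=D

step 1 (stack(E, A)): towers=[A/E; B; C; F/D] holding=-
step 2 (unstack(D, F)): towers=[A/E; B; C; F] holding=D
step 3 (stack(D, E)): towers=[A/E/D; B; C; F] holding=-
step 4 (pickup(F)): towers=[A/E/D; B; C] holding=F
step 5 (stack(F, B)): towers=[A/E/D; B/F; C] holding=-
step 6 (unstack(D, E)): towers=[A/E; B/F; C] holding=D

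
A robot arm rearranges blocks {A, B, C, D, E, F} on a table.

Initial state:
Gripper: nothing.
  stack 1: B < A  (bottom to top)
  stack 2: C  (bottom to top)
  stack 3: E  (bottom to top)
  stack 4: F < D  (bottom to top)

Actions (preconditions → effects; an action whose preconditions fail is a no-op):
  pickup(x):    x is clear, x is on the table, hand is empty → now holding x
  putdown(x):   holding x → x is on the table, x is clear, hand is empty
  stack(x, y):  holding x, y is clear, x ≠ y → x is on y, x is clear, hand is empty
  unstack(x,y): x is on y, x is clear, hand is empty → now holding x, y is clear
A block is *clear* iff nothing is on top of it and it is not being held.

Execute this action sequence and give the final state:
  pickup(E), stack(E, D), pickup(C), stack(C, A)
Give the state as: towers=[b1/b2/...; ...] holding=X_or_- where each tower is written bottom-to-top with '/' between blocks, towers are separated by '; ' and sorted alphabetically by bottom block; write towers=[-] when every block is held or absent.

step 1 (pickup(E)): towers=[B/A; C; F/D] holding=E
step 2 (stack(E, D)): towers=[B/A; C; F/D/E] holding=-
step 3 (pickup(C)): towers=[B/A; F/D/E] holding=C
step 4 (stack(C, A)): towers=[B/A/C; F/D/E] holding=-

towers=[B/A/C; F/D/E] holding=-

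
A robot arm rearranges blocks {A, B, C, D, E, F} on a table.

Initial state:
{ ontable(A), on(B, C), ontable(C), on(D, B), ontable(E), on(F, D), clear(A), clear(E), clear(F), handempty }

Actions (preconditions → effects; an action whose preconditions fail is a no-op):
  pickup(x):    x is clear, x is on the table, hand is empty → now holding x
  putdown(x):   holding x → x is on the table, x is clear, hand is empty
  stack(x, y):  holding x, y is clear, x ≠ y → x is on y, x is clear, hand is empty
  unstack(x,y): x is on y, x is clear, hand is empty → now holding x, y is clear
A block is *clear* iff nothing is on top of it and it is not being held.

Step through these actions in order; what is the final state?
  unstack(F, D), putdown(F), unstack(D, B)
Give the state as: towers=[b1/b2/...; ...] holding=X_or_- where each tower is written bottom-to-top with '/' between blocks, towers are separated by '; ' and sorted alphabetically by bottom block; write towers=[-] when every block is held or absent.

towers=[A; C/B; E; F] holding=D

step 1 (unstack(F, D)): towers=[A; C/B/D; E] holding=F
step 2 (putdown(F)): towers=[A; C/B/D; E; F] holding=-
step 3 (unstack(D, B)): towers=[A; C/B; E; F] holding=D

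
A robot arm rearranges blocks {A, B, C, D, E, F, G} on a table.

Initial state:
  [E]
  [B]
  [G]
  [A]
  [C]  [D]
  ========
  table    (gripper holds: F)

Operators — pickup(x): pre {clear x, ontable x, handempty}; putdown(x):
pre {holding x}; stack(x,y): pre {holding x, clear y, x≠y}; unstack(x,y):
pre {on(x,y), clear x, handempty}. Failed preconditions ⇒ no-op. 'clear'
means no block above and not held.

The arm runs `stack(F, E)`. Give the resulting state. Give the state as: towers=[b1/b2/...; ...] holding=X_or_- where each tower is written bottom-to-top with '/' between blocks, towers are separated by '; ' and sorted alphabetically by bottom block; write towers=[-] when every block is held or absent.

towers=[C/A/G/B/E/F; D] holding=-

before: towers=[C/A/G/B/E; D] holding=F
pre[stack(F, E)]: holding(F) ✓, clear(E) ✓, F≠E ✓
all met → apply stack(F, E)
after:  towers=[C/A/G/B/E/F; D] holding=-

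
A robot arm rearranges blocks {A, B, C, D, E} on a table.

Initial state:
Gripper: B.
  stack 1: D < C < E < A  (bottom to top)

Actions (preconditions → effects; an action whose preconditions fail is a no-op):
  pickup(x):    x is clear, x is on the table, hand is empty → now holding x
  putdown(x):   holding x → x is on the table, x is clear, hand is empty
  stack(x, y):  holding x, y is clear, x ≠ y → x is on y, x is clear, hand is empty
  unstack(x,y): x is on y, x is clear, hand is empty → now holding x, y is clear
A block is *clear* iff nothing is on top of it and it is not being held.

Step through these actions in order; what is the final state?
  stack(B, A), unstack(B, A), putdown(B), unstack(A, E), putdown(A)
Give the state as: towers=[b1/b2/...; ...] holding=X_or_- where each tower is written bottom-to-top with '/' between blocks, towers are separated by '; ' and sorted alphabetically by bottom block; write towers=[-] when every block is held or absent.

towers=[A; B; D/C/E] holding=-

step 1 (stack(B, A)): towers=[D/C/E/A/B] holding=-
step 2 (unstack(B, A)): towers=[D/C/E/A] holding=B
step 3 (putdown(B)): towers=[B; D/C/E/A] holding=-
step 4 (unstack(A, E)): towers=[B; D/C/E] holding=A
step 5 (putdown(A)): towers=[A; B; D/C/E] holding=-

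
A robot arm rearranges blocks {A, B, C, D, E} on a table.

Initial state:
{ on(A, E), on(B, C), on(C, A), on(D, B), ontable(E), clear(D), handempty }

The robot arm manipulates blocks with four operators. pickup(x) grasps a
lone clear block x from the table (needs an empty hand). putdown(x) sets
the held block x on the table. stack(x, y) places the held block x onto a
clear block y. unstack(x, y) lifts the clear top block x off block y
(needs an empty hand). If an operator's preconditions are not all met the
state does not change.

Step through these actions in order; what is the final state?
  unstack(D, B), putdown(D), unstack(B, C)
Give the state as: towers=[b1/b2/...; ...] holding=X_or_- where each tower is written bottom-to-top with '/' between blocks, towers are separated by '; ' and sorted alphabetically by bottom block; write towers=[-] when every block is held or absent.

step 1 (unstack(D, B)): towers=[E/A/C/B] holding=D
step 2 (putdown(D)): towers=[D; E/A/C/B] holding=-
step 3 (unstack(B, C)): towers=[D; E/A/C] holding=B

towers=[D; E/A/C] holding=B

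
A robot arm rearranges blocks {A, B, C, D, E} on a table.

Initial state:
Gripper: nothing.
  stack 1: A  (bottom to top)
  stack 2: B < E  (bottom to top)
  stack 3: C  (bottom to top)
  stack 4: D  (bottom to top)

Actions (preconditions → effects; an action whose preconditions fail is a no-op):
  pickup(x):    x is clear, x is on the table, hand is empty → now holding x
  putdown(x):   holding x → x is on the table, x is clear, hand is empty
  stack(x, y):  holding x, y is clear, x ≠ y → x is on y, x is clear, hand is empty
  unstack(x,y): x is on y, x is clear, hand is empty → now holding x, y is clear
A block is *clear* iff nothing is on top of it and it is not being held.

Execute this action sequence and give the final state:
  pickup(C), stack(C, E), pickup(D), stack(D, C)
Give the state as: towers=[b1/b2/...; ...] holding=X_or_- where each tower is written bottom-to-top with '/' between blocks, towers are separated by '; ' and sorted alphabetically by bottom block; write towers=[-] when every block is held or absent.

step 1 (pickup(C)): towers=[A; B/E; D] holding=C
step 2 (stack(C, E)): towers=[A; B/E/C; D] holding=-
step 3 (pickup(D)): towers=[A; B/E/C] holding=D
step 4 (stack(D, C)): towers=[A; B/E/C/D] holding=-

towers=[A; B/E/C/D] holding=-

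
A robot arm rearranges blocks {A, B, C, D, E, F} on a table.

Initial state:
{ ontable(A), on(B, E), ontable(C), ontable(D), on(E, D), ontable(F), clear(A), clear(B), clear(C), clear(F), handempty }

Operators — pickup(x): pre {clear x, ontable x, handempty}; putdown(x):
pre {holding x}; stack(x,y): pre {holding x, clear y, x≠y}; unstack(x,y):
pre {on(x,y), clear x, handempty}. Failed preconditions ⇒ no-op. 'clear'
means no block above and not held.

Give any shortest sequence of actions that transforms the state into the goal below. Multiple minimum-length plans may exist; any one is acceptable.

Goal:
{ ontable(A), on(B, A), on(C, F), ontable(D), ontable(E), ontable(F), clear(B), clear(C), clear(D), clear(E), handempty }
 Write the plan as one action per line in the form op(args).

unstack(B, E)
stack(B, A)
unstack(E, D)
putdown(E)
pickup(C)
stack(C, F)

step 1 (unstack(B, E)): towers=[A; C; D/E; F] holding=B
step 2 (stack(B, A)): towers=[A/B; C; D/E; F] holding=-
step 3 (unstack(E, D)): towers=[A/B; C; D; F] holding=E
step 4 (putdown(E)): towers=[A/B; C; D; E; F] holding=-
step 5 (pickup(C)): towers=[A/B; D; E; F] holding=C
step 6 (stack(C, F)): towers=[A/B; D; E; F/C] holding=-
goal check: towers=[A/B; D; E; F/C] holding=- — reached (length 6, optimal by BFS)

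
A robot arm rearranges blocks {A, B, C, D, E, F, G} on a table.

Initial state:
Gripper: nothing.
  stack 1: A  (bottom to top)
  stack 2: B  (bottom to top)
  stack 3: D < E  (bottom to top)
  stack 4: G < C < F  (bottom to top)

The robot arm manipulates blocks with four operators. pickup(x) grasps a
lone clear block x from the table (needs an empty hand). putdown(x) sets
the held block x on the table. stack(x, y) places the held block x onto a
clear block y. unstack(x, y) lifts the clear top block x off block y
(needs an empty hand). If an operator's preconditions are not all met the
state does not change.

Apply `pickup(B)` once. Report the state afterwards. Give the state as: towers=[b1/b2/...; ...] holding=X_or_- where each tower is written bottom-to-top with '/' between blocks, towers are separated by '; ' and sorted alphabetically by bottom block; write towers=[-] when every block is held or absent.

towers=[A; D/E; G/C/F] holding=B

before: towers=[A; B; D/E; G/C/F] holding=-
pre[pickup(B)]: clear(B) ✓, ontable(B) ✓, handempty ✓
all met → apply pickup(B)
after:  towers=[A; D/E; G/C/F] holding=B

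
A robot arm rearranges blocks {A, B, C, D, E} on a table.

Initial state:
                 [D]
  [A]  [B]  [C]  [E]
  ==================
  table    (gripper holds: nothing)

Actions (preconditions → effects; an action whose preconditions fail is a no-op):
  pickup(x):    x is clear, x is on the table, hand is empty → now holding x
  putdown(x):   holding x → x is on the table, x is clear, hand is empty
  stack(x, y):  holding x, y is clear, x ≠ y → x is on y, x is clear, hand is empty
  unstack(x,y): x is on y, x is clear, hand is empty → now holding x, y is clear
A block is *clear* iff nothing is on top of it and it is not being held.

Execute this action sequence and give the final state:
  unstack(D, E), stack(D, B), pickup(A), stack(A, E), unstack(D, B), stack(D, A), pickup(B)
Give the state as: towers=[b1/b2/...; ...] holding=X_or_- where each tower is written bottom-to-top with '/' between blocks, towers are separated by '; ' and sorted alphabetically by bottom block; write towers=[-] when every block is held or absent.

step 1 (unstack(D, E)): towers=[A; B; C; E] holding=D
step 2 (stack(D, B)): towers=[A; B/D; C; E] holding=-
step 3 (pickup(A)): towers=[B/D; C; E] holding=A
step 4 (stack(A, E)): towers=[B/D; C; E/A] holding=-
step 5 (unstack(D, B)): towers=[B; C; E/A] holding=D
step 6 (stack(D, A)): towers=[B; C; E/A/D] holding=-
step 7 (pickup(B)): towers=[C; E/A/D] holding=B

towers=[C; E/A/D] holding=B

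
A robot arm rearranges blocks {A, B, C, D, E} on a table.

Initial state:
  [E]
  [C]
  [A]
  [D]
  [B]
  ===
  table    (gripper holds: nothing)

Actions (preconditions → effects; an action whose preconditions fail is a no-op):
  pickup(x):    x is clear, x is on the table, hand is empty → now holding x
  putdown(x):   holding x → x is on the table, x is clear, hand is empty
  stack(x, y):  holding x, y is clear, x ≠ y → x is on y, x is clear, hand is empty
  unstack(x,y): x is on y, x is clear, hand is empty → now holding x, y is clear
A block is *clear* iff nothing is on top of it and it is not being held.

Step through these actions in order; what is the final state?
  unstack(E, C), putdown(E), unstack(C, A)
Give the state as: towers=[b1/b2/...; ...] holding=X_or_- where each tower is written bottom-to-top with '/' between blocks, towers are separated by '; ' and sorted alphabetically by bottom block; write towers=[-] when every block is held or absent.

step 1 (unstack(E, C)): towers=[B/D/A/C] holding=E
step 2 (putdown(E)): towers=[B/D/A/C; E] holding=-
step 3 (unstack(C, A)): towers=[B/D/A; E] holding=C

towers=[B/D/A; E] holding=C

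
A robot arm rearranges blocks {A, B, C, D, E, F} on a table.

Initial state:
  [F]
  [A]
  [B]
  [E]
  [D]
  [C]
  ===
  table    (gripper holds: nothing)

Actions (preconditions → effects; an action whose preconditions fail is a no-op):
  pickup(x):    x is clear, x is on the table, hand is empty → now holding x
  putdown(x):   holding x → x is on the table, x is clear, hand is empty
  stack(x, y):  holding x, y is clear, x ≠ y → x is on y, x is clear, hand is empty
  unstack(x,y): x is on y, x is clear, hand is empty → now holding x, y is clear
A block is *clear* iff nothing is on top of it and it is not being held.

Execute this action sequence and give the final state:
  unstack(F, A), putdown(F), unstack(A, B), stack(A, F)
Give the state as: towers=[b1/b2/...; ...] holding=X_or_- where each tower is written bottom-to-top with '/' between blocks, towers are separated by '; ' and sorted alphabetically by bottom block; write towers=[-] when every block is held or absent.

step 1 (unstack(F, A)): towers=[C/D/E/B/A] holding=F
step 2 (putdown(F)): towers=[C/D/E/B/A; F] holding=-
step 3 (unstack(A, B)): towers=[C/D/E/B; F] holding=A
step 4 (stack(A, F)): towers=[C/D/E/B; F/A] holding=-

towers=[C/D/E/B; F/A] holding=-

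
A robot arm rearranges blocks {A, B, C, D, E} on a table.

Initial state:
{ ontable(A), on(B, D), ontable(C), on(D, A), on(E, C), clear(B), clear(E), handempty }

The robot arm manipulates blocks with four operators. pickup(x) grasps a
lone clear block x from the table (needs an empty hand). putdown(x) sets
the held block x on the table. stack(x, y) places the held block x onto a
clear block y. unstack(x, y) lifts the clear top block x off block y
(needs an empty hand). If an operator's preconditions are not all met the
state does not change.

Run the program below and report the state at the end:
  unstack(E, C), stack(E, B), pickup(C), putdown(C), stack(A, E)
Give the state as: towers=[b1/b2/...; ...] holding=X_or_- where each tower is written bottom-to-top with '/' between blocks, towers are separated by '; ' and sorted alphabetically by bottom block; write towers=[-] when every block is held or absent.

step 1 (unstack(E, C)): towers=[A/D/B; C] holding=E
step 2 (stack(E, B)): towers=[A/D/B/E; C] holding=-
step 3 (pickup(C)): towers=[A/D/B/E] holding=C
step 4 (putdown(C)): towers=[A/D/B/E; C] holding=-
step 5 (stack(A, E)) [no-op]: towers=[A/D/B/E; C] holding=-

towers=[A/D/B/E; C] holding=-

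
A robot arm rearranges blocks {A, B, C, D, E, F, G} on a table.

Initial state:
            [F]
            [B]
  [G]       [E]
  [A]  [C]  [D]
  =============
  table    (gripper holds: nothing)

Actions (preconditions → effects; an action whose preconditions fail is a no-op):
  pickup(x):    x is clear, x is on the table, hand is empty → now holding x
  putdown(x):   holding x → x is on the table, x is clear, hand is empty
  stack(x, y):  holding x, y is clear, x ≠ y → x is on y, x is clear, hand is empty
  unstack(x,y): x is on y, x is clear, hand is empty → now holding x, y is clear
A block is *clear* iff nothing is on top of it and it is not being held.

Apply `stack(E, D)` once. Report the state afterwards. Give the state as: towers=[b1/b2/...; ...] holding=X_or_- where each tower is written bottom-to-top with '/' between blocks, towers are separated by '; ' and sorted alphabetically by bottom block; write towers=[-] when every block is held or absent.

before: towers=[A/G; C; D/E/B/F] holding=-
pre[stack(E, D)]: holding(E) fail, clear(D) fail, E≠D ok
holding(E), clear(D) unmet → stack(E, D) is a no-op
after:  towers=[A/G; C; D/E/B/F] holding=-

towers=[A/G; C; D/E/B/F] holding=-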